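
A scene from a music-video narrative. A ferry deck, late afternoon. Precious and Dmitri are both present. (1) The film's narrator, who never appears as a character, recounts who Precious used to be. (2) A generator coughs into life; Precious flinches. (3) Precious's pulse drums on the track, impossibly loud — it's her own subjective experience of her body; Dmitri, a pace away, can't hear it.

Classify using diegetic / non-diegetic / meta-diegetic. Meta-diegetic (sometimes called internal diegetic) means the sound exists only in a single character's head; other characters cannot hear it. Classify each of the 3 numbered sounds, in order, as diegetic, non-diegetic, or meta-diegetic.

non-diegetic, diegetic, meta-diegetic

(1) the narrator exists outside the story world, addressing only the audience → non-diegetic.
Sound (2): a generator is a real object/event in the scene's world, so diegetic.
(3) is meta-diegetic: point-of-audition from inside Precious's body; not a sound in the room.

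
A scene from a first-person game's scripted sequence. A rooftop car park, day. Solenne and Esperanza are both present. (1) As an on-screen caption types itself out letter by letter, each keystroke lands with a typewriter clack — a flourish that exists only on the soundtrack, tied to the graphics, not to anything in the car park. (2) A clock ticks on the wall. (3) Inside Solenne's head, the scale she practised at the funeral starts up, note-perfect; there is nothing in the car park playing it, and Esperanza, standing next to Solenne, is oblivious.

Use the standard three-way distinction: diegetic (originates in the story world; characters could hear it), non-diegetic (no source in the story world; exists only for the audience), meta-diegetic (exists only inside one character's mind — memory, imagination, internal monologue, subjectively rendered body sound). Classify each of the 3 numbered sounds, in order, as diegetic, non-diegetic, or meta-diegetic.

(1) is non-diegetic: the caption isn't part of the story world, so neither is the sound tied to it.
Sound (2): the sound comes from a clock physically present in the location, so diegetic.
(3) the music is a memory playing inside Solenne's mind alone; no real-world source, Esperanza can't hear it → meta-diegetic.

non-diegetic, diegetic, meta-diegetic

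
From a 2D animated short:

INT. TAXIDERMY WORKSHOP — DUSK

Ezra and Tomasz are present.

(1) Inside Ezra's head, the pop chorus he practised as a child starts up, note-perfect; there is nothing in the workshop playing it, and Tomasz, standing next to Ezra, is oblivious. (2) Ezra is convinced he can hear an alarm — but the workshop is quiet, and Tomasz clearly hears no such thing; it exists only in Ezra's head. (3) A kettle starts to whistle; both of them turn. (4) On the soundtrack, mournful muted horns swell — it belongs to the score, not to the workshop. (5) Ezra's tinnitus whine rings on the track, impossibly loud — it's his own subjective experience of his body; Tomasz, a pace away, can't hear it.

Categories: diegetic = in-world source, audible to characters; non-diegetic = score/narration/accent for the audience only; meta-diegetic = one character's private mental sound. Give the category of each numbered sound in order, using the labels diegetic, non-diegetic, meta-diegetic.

meta-diegetic, meta-diegetic, diegetic, non-diegetic, meta-diegetic

(1) the music is a memory playing inside Ezra's mind alone; no real-world source, Tomasz can't hear it → meta-diegetic.
(2) is meta-diegetic: Ezra alone 'hears' it — an imagined sound, not present in the space.
(3) is diegetic: the sound comes from a kettle physically present in the location.
(4) it has no source in the story world and no character can hear it — it's underscore → non-diegetic.
Sound (5): it's Ezra's internal bodily sensation rendered as sound; only Ezra 'hears' it, so meta-diegetic.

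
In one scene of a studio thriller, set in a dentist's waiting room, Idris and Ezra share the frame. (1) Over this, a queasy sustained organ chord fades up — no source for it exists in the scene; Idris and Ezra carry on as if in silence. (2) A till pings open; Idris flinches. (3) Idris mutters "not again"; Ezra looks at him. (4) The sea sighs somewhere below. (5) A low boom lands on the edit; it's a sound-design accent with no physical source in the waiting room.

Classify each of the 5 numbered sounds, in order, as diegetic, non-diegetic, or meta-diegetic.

non-diegetic, diegetic, diegetic, diegetic, non-diegetic

(1) it has no source in the story world and no character can hear it — it's underscore → non-diegetic.
Sound (2): an in-world source (a till); characters could hear it, so diegetic.
(3) spoken by a character present in the story world → diegetic.
(4) it's the actual ambient sound of the location → diegetic.
Sound (5): an editorial stinger — it belongs to the cut, not the story world, so non-diegetic.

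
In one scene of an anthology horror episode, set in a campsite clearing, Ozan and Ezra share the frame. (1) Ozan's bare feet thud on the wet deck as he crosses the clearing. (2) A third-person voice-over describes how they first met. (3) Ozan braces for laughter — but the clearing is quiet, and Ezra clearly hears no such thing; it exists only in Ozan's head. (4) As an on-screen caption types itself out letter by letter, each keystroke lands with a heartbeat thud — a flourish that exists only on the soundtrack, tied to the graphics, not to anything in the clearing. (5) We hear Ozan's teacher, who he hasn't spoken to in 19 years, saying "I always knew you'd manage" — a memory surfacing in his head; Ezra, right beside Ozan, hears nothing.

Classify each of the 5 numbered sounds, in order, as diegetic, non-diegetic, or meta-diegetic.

diegetic, non-diegetic, meta-diegetic, non-diegetic, meta-diegetic

(1) it's the physical sound of Ozan moving in the space → diegetic.
(2) is non-diegetic: commentary laid over the scene from outside the fiction.
(3) Ozan alone 'hears' it — an imagined sound, not present in the space → meta-diegetic.
(4) is non-diegetic: the caption isn't part of the story world, so neither is the sound tied to it.
Sound (5): a remembered line, private to Ozan — not present in the room, not audible to Ezra, so meta-diegetic.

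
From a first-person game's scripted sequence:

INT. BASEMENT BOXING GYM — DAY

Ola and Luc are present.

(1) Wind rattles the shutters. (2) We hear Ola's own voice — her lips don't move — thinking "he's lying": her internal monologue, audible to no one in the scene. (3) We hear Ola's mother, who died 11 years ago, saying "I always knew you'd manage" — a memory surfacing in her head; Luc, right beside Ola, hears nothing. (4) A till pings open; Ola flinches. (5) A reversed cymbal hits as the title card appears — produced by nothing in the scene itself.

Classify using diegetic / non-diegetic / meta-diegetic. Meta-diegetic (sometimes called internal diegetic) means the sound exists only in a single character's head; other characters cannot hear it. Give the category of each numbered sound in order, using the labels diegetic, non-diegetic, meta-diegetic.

(1) it's the actual ambient sound of the location → diegetic.
(2) is meta-diegetic: Ola's thought-voice: a private mental sound no other character can hear.
(3) the voice is a memory playing only inside Ola's mind; Luc can't hear it → meta-diegetic.
Sound (4): the sound comes from a till physically present in the location, so diegetic.
Sound (5): nothing in the scene produces it; it's an accent added for the audience, so non-diegetic.

diegetic, meta-diegetic, meta-diegetic, diegetic, non-diegetic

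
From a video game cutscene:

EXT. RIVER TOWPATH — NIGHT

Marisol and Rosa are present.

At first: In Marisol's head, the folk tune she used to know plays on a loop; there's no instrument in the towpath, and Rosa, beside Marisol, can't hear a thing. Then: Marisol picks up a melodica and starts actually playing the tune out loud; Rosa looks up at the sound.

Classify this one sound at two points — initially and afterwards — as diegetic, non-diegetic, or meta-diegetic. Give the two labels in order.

meta-diegetic, diegetic

Initially: the tune exists only as Marisol's private memory; Rosa can't hear it → meta-diegetic.
Afterwards: Marisol is now producing it live on a melodica, in the room, and Rosa hears it → diegetic.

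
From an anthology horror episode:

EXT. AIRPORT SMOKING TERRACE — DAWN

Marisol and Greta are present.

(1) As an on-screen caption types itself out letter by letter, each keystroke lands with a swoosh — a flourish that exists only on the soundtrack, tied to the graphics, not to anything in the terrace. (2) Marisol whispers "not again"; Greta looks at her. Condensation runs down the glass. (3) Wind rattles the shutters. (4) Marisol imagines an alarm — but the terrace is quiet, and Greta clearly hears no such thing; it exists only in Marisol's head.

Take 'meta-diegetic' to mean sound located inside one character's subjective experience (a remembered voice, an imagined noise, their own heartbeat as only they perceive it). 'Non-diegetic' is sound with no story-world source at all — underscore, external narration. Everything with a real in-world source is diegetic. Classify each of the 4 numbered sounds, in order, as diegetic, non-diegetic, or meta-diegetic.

non-diegetic, diegetic, diegetic, meta-diegetic

Sound (1): it accompanies on-screen graphics, not anything inside the story world, so non-diegetic.
(2) Marisol is a character speaking aloud in the scene → diegetic.
Sound (3): ambient/room sound belonging to the story's physical space, so diegetic.
(4) is meta-diegetic: the sound is imagined by Marisol; nothing in the story world is producing it and Greta can't hear it.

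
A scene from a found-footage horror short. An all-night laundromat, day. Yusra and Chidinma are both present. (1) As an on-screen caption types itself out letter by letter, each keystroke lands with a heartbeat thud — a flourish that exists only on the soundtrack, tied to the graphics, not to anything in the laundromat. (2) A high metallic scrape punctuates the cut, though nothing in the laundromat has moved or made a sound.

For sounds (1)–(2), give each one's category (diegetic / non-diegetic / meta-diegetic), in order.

(1) is non-diegetic: sound married to a title/caption — outside the diegesis by definition.
(2) nothing in the scene produces it; it's an accent added for the audience → non-diegetic.

non-diegetic, non-diegetic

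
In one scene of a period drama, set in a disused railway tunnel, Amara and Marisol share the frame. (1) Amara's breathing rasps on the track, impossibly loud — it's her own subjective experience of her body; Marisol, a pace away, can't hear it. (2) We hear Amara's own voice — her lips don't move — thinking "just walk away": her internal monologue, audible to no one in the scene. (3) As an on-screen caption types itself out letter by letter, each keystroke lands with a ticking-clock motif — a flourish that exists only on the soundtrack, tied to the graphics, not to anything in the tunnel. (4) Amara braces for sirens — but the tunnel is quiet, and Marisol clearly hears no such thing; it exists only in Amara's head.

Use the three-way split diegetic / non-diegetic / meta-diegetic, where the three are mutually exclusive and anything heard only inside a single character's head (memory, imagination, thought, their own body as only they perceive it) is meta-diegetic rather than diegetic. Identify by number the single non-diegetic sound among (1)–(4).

3

Sound (1): point-of-audition from inside Amara's body; not a sound in the room, so meta-diegetic.
(2) internal monologue — inside Amara's mind, not spoken into the scene → meta-diegetic.
(3) the caption isn't part of the story world, so neither is the sound tied to it → non-diegetic.
(4) subjective to Amara: the tunnel is silent and Marisol hears nothing → meta-diegetic.
Only (3) is non-diegetic.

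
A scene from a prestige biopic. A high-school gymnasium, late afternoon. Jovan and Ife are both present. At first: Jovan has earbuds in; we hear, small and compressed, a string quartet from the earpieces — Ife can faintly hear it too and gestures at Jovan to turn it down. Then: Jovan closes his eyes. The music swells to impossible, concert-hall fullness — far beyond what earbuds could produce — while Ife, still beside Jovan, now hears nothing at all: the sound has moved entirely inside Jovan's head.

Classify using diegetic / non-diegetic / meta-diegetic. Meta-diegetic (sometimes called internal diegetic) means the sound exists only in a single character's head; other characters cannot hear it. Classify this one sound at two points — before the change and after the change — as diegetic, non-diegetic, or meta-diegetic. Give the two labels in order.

Before the change: the earbuds are a physical source both characters can hear → diegetic.
After the change: the music now exists only as Jovan's subjective experience; Ife can no longer hear it → meta-diegetic.

diegetic, meta-diegetic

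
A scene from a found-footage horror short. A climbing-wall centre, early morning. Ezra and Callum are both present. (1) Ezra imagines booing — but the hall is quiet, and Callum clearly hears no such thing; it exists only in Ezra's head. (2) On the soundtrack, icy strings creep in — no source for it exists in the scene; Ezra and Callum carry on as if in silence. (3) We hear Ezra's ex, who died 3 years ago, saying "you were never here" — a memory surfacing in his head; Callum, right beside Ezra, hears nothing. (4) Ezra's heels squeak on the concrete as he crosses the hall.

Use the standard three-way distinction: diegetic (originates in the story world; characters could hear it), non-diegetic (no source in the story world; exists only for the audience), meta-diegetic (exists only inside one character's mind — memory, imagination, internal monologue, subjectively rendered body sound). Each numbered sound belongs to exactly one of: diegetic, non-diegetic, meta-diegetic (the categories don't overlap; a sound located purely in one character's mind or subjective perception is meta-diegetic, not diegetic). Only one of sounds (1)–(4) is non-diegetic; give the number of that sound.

(1) Ezra alone 'hears' it — an imagined sound, not present in the space → meta-diegetic.
Sound (2): it has no source in the story world and no character can hear it — it's underscore, so non-diegetic.
Sound (3): it's Ezra's recollection rendered as sound; the other character can't hear it, so meta-diegetic.
(4) a character's body making contact with the set — an in-world sound → diegetic.
Only (2) is non-diegetic.

2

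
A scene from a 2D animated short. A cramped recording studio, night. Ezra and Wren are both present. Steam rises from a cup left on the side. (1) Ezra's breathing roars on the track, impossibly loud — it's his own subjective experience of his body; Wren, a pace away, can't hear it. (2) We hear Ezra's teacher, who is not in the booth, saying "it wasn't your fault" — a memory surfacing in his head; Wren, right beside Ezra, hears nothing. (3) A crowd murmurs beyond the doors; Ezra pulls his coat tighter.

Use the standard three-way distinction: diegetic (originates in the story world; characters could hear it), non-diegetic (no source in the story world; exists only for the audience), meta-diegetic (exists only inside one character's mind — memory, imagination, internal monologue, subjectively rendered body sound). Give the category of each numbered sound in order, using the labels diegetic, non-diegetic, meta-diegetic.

meta-diegetic, meta-diegetic, diegetic

Sound (1): point-of-audition from inside Ezra's body; not a sound in the room, so meta-diegetic.
Sound (2): the voice is a memory playing only inside Ezra's mind; Wren can't hear it, so meta-diegetic.
Sound (3): a crowd is part of the location's real environment, so diegetic.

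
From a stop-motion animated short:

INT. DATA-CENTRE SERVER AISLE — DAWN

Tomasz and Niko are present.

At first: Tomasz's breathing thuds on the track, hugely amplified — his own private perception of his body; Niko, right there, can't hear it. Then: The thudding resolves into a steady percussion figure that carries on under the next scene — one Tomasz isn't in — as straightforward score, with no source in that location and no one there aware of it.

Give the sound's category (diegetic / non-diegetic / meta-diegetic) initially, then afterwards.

Initially: it's Tomasz's subjective body sound, inaudible to Niko → meta-diegetic.
Afterwards: detached from Tomasz and playing as sourceless score over a scene he isn't in — for the audience only → non-diegetic.

meta-diegetic, non-diegetic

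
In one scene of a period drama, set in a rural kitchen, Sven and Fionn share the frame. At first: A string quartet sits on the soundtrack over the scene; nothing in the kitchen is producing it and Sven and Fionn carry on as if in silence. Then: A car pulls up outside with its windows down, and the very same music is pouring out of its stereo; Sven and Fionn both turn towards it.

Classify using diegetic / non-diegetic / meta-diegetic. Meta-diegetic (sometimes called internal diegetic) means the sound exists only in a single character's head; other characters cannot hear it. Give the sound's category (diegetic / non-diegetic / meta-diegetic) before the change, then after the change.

non-diegetic, diegetic

Before the change: no in-world source exists and no character can hear it — underscore → non-diegetic.
After the change: the car stereo is now a real source in the story world and the characters hear it → diegetic.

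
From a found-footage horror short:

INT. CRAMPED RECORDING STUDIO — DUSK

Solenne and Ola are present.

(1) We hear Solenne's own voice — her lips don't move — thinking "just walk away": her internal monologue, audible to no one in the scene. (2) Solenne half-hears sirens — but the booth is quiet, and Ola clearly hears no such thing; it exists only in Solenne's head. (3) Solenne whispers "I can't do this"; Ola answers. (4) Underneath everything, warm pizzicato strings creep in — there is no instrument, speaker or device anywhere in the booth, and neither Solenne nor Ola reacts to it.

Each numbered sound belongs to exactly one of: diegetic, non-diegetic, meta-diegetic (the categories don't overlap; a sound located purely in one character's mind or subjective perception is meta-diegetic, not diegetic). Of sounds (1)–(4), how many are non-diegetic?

Sound (1): it's Solenne's unspoken thought, heard only by the audience via her subjectivity, so meta-diegetic.
Sound (2): the sound is imagined by Solenne; nothing in the story world is producing it and Ola can't hear it, so meta-diegetic.
(3) is diegetic: spoken by a character present in the story world.
Sound (4): score with no on-screen or off-screen source; it exists for the audience alone, so non-diegetic.
So 1 of the 4 is non-diegetic: (4).

1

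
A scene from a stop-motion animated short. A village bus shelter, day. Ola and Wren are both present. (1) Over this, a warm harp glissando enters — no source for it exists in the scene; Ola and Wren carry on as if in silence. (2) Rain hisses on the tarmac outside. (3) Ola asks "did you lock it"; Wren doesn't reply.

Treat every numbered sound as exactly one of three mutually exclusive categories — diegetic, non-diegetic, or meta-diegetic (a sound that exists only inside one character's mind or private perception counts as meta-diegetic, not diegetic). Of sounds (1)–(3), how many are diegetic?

2

(1) is non-diegetic: nothing in the shelter produces it and the characters don't hear it — pure soundtrack.
(2) rain is part of the location's real environment → diegetic.
(3) Ola is a character speaking aloud in the scene → diegetic.
So 2 of the 3 are diegetic: (2), (3).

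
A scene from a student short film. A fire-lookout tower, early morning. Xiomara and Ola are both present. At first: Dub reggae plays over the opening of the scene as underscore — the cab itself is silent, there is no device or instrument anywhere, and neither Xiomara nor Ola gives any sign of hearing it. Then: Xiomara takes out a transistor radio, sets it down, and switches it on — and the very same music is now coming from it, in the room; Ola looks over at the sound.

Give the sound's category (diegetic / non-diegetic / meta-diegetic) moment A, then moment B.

Moment A: no in-world source exists and no character can hear it — underscore → non-diegetic.
Moment B: a transistor radio is now a real source in the story world and the characters hear it → diegetic.

non-diegetic, diegetic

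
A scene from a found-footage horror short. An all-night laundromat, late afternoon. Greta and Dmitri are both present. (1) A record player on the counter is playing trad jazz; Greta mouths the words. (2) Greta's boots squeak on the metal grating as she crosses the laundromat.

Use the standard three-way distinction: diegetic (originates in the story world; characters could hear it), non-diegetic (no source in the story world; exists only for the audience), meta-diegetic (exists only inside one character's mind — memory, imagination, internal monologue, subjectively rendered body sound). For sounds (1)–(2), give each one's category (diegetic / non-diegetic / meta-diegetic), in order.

diegetic, diegetic

Sound (1): the music comes from an on-screen device that Greta responds to, so diegetic.
Sound (2): Greta's footsteps are produced in the story world, so diegetic.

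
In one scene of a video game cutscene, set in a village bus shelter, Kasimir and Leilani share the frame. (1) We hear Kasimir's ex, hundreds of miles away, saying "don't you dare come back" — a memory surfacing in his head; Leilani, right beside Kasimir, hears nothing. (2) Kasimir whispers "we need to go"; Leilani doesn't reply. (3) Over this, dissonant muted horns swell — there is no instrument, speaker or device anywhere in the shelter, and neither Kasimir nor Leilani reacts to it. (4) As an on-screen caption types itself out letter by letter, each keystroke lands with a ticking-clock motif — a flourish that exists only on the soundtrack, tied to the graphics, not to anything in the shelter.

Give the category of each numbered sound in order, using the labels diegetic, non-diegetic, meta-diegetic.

(1) is meta-diegetic: it's Kasimir's recollection rendered as sound; the other character can't hear it.
(2) spoken by a character present in the story world → diegetic.
(3) score with no on-screen or off-screen source; it exists for the audience alone → non-diegetic.
Sound (4): it accompanies on-screen graphics, not anything inside the story world, so non-diegetic.

meta-diegetic, diegetic, non-diegetic, non-diegetic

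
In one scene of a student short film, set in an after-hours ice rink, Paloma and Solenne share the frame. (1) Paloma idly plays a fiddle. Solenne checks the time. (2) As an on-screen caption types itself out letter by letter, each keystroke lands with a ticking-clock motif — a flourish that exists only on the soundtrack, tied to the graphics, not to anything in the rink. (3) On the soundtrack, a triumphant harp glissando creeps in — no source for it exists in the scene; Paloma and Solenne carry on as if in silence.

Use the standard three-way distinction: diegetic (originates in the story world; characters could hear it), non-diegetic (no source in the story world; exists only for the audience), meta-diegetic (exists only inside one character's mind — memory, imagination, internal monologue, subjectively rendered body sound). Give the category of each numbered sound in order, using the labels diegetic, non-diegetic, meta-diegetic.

Sound (1): the instrument and the performer are both in the scene, so diegetic.
(2) sound married to a title/caption — outside the diegesis by definition → non-diegetic.
(3) it has no source in the story world and no character can hear it — it's underscore → non-diegetic.

diegetic, non-diegetic, non-diegetic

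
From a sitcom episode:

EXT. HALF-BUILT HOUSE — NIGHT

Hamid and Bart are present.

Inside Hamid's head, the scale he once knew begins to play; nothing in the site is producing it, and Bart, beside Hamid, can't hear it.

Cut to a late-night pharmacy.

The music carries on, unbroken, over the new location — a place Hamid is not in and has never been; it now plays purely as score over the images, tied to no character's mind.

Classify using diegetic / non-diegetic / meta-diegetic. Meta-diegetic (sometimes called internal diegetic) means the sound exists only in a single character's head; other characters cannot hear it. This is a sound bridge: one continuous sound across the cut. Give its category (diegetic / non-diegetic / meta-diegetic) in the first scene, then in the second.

Scene one: the music exists only inside Hamid's mind; Bart can't hear it → meta-diegetic.
Scene two: it's detached from Hamid entirely and plays over unrelated images with no in-world source — conventional underscore → non-diegetic.

meta-diegetic, non-diegetic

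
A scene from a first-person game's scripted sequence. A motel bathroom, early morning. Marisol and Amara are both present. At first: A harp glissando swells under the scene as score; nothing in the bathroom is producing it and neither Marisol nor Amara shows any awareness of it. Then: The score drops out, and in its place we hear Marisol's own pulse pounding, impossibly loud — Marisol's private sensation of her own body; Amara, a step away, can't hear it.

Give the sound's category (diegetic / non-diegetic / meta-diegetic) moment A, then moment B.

non-diegetic, meta-diegetic

Moment A: underscore with no in-world source, inaudible to the characters → non-diegetic.
Moment B: the body sound is Marisol's subjective perception alone — Amara can't hear it → meta-diegetic.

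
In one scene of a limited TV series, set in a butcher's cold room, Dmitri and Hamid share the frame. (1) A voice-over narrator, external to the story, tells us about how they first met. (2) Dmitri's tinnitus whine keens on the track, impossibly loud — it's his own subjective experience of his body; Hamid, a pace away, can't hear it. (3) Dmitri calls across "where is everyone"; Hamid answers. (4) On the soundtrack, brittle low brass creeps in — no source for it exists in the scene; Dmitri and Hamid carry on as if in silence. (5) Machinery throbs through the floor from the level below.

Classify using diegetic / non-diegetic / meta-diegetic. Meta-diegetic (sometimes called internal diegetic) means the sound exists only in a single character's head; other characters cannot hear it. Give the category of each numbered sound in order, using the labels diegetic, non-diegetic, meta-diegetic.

(1) commentary laid over the scene from outside the fiction → non-diegetic.
(2) is meta-diegetic: point-of-audition from inside Dmitri's body; not a sound in the room.
(3) is diegetic: on-screen dialogue — Dmitri speaks and Hamid is there to hear.
Sound (4): it has no source in the story world and no character can hear it — it's underscore, so non-diegetic.
(5) it's the actual ambient sound of the location → diegetic.

non-diegetic, meta-diegetic, diegetic, non-diegetic, diegetic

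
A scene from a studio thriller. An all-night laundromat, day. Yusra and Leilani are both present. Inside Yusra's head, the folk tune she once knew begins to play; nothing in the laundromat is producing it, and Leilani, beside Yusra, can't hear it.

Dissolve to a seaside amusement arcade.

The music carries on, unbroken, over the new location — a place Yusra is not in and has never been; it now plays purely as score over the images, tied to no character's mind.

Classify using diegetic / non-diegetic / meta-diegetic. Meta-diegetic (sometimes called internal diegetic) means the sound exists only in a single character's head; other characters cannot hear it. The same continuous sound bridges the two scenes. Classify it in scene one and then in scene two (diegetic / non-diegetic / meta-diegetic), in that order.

Scene one: the music exists only inside Yusra's mind; Leilani can't hear it → meta-diegetic.
Scene two: it's detached from Yusra entirely and plays over unrelated images with no in-world source — conventional underscore → non-diegetic.

meta-diegetic, non-diegetic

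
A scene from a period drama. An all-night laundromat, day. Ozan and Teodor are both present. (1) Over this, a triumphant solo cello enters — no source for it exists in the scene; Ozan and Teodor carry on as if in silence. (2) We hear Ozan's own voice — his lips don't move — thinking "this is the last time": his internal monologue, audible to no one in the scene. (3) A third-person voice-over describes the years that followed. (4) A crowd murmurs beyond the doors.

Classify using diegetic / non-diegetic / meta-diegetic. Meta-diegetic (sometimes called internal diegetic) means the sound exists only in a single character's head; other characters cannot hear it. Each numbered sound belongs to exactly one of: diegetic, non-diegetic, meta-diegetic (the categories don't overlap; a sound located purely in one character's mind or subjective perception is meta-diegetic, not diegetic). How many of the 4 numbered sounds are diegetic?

Sound (1): it has no source in the story world and no character can hear it — it's underscore, so non-diegetic.
Sound (2): internal monologue — inside Ozan's mind, not spoken into the scene, so meta-diegetic.
(3) is non-diegetic: external voice-over — not a character, not heard by anyone in the scene.
Sound (4): ambient/room sound belonging to the story's physical space, so diegetic.
So 1 of the 4 is diegetic: (4).

1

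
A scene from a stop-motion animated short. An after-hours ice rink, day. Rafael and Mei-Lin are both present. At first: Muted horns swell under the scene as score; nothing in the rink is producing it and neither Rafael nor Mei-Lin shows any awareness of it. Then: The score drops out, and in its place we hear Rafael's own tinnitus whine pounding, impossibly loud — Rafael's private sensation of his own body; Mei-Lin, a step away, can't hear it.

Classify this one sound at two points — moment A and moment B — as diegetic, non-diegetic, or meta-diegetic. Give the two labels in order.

non-diegetic, meta-diegetic

Moment A: underscore with no in-world source, inaudible to the characters → non-diegetic.
Moment B: the body sound is Rafael's subjective perception alone — Mei-Lin can't hear it → meta-diegetic.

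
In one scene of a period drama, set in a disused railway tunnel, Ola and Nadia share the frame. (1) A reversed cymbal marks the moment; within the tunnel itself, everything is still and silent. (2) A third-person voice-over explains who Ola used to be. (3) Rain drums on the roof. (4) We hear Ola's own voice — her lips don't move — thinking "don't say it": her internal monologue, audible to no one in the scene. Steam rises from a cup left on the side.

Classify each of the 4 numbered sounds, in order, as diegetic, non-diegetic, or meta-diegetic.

Sound (1): it's a sound-design accent with no in-world source; no one in the scene can hear it, so non-diegetic.
(2) is non-diegetic: commentary laid over the scene from outside the fiction.
Sound (3): it's the actual ambient sound of the location, so diegetic.
(4) Ola's thought-voice: a private mental sound no other character can hear → meta-diegetic.

non-diegetic, non-diegetic, diegetic, meta-diegetic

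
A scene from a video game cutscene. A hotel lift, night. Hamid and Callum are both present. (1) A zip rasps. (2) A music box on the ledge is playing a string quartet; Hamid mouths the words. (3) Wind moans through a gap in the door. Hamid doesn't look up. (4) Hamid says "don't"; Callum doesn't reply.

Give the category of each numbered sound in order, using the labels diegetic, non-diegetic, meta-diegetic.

(1) the sound comes from a zip physically present in the location → diegetic.
(2) a music box is a physical source in the scene and Hamid reacts to it → diegetic.
Sound (3): wind is part of the location's real environment, so diegetic.
Sound (4): spoken by a character present in the story world, so diegetic.

diegetic, diegetic, diegetic, diegetic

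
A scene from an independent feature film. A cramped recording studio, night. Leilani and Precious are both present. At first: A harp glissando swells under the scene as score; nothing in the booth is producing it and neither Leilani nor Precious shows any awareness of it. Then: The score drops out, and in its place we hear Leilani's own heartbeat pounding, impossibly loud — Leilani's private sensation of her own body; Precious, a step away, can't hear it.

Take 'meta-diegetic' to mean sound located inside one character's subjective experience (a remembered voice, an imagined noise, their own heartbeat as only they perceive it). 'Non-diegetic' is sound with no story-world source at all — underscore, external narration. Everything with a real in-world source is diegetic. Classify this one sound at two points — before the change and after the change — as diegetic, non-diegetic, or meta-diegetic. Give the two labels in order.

Before the change: underscore with no in-world source, inaudible to the characters → non-diegetic.
After the change: the body sound is Leilani's subjective perception alone — Precious can't hear it → meta-diegetic.

non-diegetic, meta-diegetic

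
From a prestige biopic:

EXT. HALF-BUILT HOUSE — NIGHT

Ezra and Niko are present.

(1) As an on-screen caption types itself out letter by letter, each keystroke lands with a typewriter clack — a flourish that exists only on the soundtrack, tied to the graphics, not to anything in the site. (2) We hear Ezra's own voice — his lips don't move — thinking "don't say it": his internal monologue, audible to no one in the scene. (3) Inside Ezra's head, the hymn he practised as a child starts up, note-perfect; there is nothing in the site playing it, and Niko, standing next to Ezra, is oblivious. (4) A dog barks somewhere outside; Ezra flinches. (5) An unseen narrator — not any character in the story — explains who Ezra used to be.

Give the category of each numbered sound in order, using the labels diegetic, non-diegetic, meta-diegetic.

non-diegetic, meta-diegetic, meta-diegetic, diegetic, non-diegetic

(1) the caption isn't part of the story world, so neither is the sound tied to it → non-diegetic.
(2) is meta-diegetic: Ezra's thought-voice: a private mental sound no other character can hear.
(3) is meta-diegetic: remembered music, private to Ezra — Niko is oblivious because it isn't in the room.
(4) is diegetic: an in-world source (a dog); characters could hear it.
(5) external voice-over — not a character, not heard by anyone in the scene → non-diegetic.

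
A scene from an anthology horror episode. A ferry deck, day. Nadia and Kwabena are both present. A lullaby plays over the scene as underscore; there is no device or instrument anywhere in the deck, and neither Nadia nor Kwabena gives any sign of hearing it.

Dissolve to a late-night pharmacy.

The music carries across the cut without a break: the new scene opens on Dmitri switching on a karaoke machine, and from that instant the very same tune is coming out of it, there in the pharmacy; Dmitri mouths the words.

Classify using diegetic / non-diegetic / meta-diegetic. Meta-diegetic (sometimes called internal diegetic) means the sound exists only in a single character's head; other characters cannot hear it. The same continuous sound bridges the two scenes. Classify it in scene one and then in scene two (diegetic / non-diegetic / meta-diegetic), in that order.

Scene one: there's no in-world source anywhere and no character hears it — underscore for the audience only → non-diegetic.
Scene two: once Dmitri turns on a karaoke machine, the music has a real source in the story world and Dmitri reacts to it → diegetic.

non-diegetic, diegetic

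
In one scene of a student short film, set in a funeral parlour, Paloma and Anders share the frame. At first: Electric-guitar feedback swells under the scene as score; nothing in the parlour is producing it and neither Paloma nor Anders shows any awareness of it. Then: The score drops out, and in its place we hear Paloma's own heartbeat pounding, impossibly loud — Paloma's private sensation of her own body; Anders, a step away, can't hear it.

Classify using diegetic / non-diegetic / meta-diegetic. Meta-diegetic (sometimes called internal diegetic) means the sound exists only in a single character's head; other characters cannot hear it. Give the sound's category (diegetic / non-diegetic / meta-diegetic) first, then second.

First: underscore with no in-world source, inaudible to the characters → non-diegetic.
Second: the body sound is Paloma's subjective perception alone — Anders can't hear it → meta-diegetic.

non-diegetic, meta-diegetic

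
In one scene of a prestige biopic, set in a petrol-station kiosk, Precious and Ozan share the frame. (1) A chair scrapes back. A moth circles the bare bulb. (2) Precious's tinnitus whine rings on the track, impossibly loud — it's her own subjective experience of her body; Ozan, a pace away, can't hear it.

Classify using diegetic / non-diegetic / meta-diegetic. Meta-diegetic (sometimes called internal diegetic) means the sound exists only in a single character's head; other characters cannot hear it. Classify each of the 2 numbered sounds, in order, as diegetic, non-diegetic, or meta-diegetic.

(1) is diegetic: the sound comes from a chair physically present in the location.
(2) a subjective body sound — Precious's private perception, inaudible to Ozan → meta-diegetic.

diegetic, meta-diegetic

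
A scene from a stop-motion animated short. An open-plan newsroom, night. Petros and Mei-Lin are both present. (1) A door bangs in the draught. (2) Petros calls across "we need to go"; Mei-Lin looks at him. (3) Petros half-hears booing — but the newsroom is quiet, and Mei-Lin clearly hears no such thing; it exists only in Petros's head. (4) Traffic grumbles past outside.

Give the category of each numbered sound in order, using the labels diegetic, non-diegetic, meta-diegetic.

diegetic, diegetic, meta-diegetic, diegetic

(1) the sound comes from a door physically present in the location → diegetic.
(2) is diegetic: Petros is a character speaking aloud in the scene.
Sound (3): the sound is imagined by Petros; nothing in the story world is producing it and Mei-Lin can't hear it, so meta-diegetic.
Sound (4): traffic is part of the location's real environment, so diegetic.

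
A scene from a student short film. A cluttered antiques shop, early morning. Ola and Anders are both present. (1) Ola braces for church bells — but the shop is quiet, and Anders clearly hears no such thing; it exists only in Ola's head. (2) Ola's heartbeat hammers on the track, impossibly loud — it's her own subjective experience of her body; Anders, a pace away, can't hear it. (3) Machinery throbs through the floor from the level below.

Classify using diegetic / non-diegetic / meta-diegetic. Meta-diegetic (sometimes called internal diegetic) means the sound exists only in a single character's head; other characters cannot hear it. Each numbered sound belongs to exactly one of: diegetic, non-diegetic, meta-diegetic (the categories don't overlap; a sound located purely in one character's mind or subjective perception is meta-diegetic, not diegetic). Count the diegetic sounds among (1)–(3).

1

(1) Ola alone 'hears' it — an imagined sound, not present in the space → meta-diegetic.
Sound (2): a subjective body sound — Ola's private perception, inaudible to Anders, so meta-diegetic.
(3) ambient/room sound belonging to the story's physical space → diegetic.
Diegetic: (3) — that's 1.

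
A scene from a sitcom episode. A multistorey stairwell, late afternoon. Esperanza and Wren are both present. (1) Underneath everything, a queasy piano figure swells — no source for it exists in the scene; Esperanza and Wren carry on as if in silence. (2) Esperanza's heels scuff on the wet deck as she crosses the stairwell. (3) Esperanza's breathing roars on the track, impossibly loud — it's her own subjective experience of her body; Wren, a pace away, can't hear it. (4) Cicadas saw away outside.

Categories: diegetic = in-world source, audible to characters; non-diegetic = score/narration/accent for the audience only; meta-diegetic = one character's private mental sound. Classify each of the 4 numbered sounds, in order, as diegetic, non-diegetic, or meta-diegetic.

non-diegetic, diegetic, meta-diegetic, diegetic

Sound (1): nothing in the stairwell produces it and the characters don't hear it — pure soundtrack, so non-diegetic.
(2) Esperanza's footsteps are produced in the story world → diegetic.
(3) is meta-diegetic: it's Esperanza's internal bodily sensation rendered as sound; only Esperanza 'hears' it.
(4) it's the actual ambient sound of the location → diegetic.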